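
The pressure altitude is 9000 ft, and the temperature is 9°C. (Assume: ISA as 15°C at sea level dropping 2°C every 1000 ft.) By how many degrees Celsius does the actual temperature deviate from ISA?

ISA temperature at 9000 ft = 15 − 2 × (9000/1000) = -3°C.
Deviation = OAT − ISA = 9 − (-3) = +12°C.

ISA+12°C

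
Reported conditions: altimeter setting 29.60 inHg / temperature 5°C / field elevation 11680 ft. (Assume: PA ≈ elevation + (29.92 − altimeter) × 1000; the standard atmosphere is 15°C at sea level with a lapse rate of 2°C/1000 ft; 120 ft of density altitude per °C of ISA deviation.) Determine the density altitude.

Pressure altitude = 11680 + (29.92 − 29.60) × 1000 = 11680 + (+320) = 12000 ft.
ISA temperature at 12000 ft = 15 − 2 × (12000/1000) = -9°C.
ISA deviation = 5 − (-9) = +14°C.
Density altitude = 12000 + 120 × (14) = 13680 ft.

13680 ft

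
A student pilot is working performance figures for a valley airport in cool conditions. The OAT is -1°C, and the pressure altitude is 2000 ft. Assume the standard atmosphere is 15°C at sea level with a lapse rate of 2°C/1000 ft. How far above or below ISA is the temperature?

ISA-12°C

ISA temperature at 2000 ft = 15 − 2 × (2000/1000) = 11°C.
Deviation = OAT − ISA = -1 − 11 = -12°C.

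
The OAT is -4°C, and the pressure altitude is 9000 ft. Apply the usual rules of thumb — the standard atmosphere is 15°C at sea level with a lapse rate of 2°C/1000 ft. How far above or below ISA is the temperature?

ISA temperature at 9000 ft = 15 − 2 × (9000/1000) = -3°C.
Deviation = OAT − ISA = -4 − (-3) = -1°C.

ISA-1°C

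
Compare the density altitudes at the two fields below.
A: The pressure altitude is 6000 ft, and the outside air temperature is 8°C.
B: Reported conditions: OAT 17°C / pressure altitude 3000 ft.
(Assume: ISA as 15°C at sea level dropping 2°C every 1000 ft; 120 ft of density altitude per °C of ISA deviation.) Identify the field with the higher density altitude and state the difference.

A: ISA temp = 3°C, deviation +5°C, DA = 6000 + 120 × 5 = 6600 ft.
B: ISA temp = 9°C, deviation +8°C, DA = 3000 + 120 × 8 = 3960 ft.
A is higher by 6600 − 3960 = 2640 ft.

A by 2640 ft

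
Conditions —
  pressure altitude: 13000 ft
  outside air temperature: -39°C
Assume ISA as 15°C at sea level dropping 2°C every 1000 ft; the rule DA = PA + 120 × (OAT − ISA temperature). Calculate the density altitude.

9640 ft

ISA temperature at 13000 ft = 15 − 2 × (13000/1000) = -11°C.
ISA deviation = -39 − (-11) = -28°C.
Density altitude = 13000 + 120 × (-28) = 13000 + (-3360) = 9640 ft.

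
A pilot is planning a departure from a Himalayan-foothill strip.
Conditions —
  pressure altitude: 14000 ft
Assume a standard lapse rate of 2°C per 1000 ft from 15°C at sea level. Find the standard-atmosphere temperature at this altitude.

ISA temperature = 15 − 2 × (14000/1000) = 15 − 28 = -13°C.

-13°C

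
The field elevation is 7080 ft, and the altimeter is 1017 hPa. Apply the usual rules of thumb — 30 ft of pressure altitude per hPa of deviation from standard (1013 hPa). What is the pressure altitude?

Pressure correction = (1013 − 1017) × 30 = -120 ft.
Pressure altitude = 7080 + (-120) = 6960 ft.

6960 ft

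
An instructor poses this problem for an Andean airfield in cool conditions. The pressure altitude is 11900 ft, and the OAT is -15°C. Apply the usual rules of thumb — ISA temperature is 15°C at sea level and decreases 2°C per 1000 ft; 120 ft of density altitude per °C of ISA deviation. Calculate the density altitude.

11156 ft

ISA temperature at 11900 ft = 15 − 2 × (11900/1000) = -8.8°C.
ISA deviation = -15 − (-8.8) = -6.2°C.
Density altitude = 11900 + 120 × (-6.2) = 11900 + (-744) = 11156 ft.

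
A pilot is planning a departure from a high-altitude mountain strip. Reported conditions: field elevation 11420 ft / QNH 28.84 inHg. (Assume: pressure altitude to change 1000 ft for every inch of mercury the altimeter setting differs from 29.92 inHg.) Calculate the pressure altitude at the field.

Pressure correction = (29.92 − 28.84) × 1000 = +1080 ft.
Pressure altitude = 11420 + (+1080) = 12500 ft.

12500 ft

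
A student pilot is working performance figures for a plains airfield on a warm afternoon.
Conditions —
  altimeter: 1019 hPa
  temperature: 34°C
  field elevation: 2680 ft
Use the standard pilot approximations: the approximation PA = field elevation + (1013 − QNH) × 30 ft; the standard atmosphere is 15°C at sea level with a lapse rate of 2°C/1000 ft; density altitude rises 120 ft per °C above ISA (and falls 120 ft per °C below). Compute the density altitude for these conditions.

5380 ft

Pressure altitude = 2680 + (1013 − 1019) × 30 = 2680 + (-180) = 2500 ft.
ISA temperature at 2500 ft = 15 − 2 × (2500/1000) = 10°C.
ISA deviation = 34 − 10 = +24°C.
Density altitude = 2500 + 120 × (24) = 5380 ft.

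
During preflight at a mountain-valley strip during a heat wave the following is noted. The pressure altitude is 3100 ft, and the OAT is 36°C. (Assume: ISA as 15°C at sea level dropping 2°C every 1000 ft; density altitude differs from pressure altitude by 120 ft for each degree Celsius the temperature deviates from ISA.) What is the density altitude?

ISA temperature at 3100 ft = 15 − 2 × (3100/1000) = 8.8°C.
ISA deviation = 36 − 8.8 = +27.2°C.
Density altitude = 3100 + 120 × (27.2) = 3100 + (+3264) = 6364 ft.

6364 ft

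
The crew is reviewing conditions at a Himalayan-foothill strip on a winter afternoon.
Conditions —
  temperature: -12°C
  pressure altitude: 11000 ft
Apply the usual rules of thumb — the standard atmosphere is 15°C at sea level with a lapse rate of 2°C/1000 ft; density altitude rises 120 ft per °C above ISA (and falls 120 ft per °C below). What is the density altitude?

ISA temperature at 11000 ft = 15 − 2 × (11000/1000) = -7°C.
ISA deviation = -12 − (-7) = -5°C.
Density altitude = 11000 + 120 × (-5) = 11000 + (-600) = 10400 ft.

10400 ft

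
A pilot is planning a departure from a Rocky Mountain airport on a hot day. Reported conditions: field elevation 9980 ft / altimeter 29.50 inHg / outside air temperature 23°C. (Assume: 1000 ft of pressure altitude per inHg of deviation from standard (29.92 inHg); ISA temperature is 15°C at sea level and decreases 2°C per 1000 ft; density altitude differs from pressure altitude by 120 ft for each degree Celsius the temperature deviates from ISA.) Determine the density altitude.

13856 ft

Pressure altitude = 9980 + (29.92 − 29.50) × 1000 = 9980 + (+420) = 10400 ft.
ISA temperature at 10400 ft = 15 − 2 × (10400/1000) = -5.8°C.
ISA deviation = 23 − (-5.8) = +28.8°C.
Density altitude = 10400 + 120 × (28.8) = 13856 ft.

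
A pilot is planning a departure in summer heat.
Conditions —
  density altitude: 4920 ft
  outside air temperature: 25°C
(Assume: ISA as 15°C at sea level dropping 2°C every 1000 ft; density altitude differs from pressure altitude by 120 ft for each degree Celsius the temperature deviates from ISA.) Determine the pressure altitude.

3000 ft

DA = PA + 120 × (OAT − (15 − 2·PA/1000)) = PA + 120·OAT − 1800 + 0.24·PA = 1.24·PA + 120·OAT − 1800.
So 1.24·PA = 4920 − 120 × 25 + 1800 = 3720.
PA = 3720 / 1.24 = 3000 ft.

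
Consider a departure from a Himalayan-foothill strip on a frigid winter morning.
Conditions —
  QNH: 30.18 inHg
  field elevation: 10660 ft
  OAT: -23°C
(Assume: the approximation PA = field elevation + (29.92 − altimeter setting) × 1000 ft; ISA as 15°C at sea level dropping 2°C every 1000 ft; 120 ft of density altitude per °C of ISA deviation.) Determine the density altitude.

Pressure altitude = 10660 + (29.92 − 30.18) × 1000 = 10660 + (-260) = 10400 ft.
ISA temperature at 10400 ft = 15 − 2 × (10400/1000) = -5.8°C.
ISA deviation = -23 − (-5.8) = -17.2°C.
Density altitude = 10400 + 120 × (-17.2) = 8336 ft.

8336 ft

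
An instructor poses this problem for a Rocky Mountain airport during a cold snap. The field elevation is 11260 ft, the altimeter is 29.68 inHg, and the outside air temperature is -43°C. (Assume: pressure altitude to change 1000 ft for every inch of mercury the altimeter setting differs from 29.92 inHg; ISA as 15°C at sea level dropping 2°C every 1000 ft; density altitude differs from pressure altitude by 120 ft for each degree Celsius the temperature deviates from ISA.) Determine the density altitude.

Pressure altitude = 11260 + (29.92 − 29.68) × 1000 = 11260 + (+240) = 11500 ft.
ISA temperature at 11500 ft = 15 − 2 × (11500/1000) = -8°C.
ISA deviation = -43 − (-8) = -35°C.
Density altitude = 11500 + 120 × (-35) = 7300 ft.

7300 ft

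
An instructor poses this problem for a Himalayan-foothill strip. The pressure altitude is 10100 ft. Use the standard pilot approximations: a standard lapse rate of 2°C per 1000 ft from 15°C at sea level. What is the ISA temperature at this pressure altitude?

-5.2°C

ISA temperature = 15 − 2 × (10100/1000) = 15 − 20.2 = -5.2°C.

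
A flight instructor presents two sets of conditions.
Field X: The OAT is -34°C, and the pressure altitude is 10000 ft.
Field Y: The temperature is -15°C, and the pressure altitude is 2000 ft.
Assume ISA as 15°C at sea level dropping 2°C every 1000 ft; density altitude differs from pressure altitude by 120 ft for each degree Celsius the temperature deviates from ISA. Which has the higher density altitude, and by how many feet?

Field X by 7640 ft

Field X: ISA temp = -5°C, deviation -29°C, DA = 10000 + 120 × (-29) = 6520 ft.
Field Y: ISA temp = 11°C, deviation -26°C, DA = 2000 + 120 × (-26) = -1120 ft.
Field X is higher by 6520 − (-1120) = 7640 ft.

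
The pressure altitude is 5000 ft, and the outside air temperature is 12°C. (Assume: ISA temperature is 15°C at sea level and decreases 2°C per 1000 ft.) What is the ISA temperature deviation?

ISA temperature at 5000 ft = 15 − 2 × (5000/1000) = 5°C.
Deviation = OAT − ISA = 12 − 5 = +7°C.

ISA+7°C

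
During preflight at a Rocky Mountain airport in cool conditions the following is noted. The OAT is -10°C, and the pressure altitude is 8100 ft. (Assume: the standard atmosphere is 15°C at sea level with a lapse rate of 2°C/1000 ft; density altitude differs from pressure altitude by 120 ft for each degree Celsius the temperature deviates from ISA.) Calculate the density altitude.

7044 ft

ISA temperature at 8100 ft = 15 − 2 × (8100/1000) = -1.2°C.
ISA deviation = -10 − (-1.2) = -8.8°C.
Density altitude = 8100 + 120 × (-8.8) = 8100 + (-1056) = 7044 ft.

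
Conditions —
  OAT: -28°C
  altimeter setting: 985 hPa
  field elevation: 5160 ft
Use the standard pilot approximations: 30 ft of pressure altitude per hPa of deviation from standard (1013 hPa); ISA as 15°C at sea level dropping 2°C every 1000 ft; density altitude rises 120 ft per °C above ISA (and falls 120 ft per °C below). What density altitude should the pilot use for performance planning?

Pressure altitude = 5160 + (1013 − 985) × 30 = 5160 + (+840) = 6000 ft.
ISA temperature at 6000 ft = 15 − 2 × (6000/1000) = 3°C.
ISA deviation = -28 − 3 = -31°C.
Density altitude = 6000 + 120 × (-31) = 2280 ft.

2280 ft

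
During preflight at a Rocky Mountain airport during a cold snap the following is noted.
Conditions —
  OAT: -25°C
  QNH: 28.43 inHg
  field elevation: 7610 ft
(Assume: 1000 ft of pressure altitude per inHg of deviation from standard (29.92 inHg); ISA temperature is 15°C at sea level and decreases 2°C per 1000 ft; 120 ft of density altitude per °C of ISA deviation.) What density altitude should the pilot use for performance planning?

Pressure altitude = 7610 + (29.92 − 28.43) × 1000 = 7610 + (+1490) = 9100 ft.
ISA temperature at 9100 ft = 15 − 2 × (9100/1000) = -3.2°C.
ISA deviation = -25 − (-3.2) = -21.8°C.
Density altitude = 9100 + 120 × (-21.8) = 6484 ft.

6484 ft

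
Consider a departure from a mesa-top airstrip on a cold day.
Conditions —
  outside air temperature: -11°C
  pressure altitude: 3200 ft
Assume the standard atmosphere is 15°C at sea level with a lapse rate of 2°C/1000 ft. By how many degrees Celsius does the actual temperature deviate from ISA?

ISA temperature at 3200 ft = 15 − 2 × (3200/1000) = 8.6°C.
Deviation = OAT − ISA = -11 − 8.6 = -19.6°C.

ISA-19.6°C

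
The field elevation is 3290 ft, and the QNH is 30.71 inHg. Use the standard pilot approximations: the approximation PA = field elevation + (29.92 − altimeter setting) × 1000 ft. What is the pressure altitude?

2500 ft

Pressure correction = (29.92 − 30.71) × 1000 = -790 ft.
Pressure altitude = 3290 + (-790) = 2500 ft.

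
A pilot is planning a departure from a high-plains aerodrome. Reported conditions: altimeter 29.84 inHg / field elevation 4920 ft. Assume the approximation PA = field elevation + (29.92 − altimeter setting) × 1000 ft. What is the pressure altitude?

Pressure correction = (29.92 − 29.84) × 1000 = +80 ft.
Pressure altitude = 4920 + (+80) = 5000 ft.

5000 ft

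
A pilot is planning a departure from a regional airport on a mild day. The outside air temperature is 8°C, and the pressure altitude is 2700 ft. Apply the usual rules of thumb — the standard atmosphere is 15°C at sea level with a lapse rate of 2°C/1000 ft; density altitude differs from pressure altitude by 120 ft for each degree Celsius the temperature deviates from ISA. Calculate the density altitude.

2508 ft

ISA temperature at 2700 ft = 15 − 2 × (2700/1000) = 9.6°C.
ISA deviation = 8 − 9.6 = -1.6°C.
Density altitude = 2700 + 120 × (-1.6) = 2700 + (-192) = 2508 ft.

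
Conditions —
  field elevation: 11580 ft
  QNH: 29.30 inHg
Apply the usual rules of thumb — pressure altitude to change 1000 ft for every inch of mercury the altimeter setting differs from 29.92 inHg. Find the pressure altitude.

12200 ft

Pressure correction = (29.92 − 29.30) × 1000 = +620 ft.
Pressure altitude = 11580 + (+620) = 12200 ft.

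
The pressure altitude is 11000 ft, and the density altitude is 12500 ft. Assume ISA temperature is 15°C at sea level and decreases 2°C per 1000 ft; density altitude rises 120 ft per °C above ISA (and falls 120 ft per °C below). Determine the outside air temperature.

Density altitude − pressure altitude = 12500 − 11000 = +1500 ft.
At 120 ft/°C that is an ISA deviation of 1500/120 = +12.5°C.
ISA temperature at 11000 ft = 15 − 2 × (11000/1000) = -7°C.
OAT = ISA + deviation = -7 + (+12.5) = 5.5°C.

5.5°C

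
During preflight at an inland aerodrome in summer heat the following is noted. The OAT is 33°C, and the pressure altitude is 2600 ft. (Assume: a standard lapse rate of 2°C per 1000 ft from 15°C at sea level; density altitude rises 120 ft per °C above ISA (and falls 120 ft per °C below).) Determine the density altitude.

5384 ft

ISA temperature at 2600 ft = 15 − 2 × (2600/1000) = 9.8°C.
ISA deviation = 33 − 9.8 = +23.2°C.
Density altitude = 2600 + 120 × (23.2) = 2600 + (+2784) = 5384 ft.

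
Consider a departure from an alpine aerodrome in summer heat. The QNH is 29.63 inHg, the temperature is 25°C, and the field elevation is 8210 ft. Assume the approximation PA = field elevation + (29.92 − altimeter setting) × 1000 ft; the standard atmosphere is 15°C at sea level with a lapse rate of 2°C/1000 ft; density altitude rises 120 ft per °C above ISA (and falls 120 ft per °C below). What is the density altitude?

Pressure altitude = 8210 + (29.92 − 29.63) × 1000 = 8210 + (+290) = 8500 ft.
ISA temperature at 8500 ft = 15 − 2 × (8500/1000) = -2°C.
ISA deviation = 25 − (-2) = +27°C.
Density altitude = 8500 + 120 × (27) = 11740 ft.

11740 ft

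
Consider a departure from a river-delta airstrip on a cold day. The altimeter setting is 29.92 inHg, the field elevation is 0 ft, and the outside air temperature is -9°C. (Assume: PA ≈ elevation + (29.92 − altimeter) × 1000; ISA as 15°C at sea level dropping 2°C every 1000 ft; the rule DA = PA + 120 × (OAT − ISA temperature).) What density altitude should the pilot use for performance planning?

Pressure altitude = 0 + (29.92 − 29.92) × 1000 = 0 + (0) = 0 ft.
ISA temperature at 0 ft = 15 − 2 × (0/1000) = 15°C.
ISA deviation = -9 − 15 = -24°C.
Density altitude = 0 + 120 × (-24) = -2880 ft.

-2880 ft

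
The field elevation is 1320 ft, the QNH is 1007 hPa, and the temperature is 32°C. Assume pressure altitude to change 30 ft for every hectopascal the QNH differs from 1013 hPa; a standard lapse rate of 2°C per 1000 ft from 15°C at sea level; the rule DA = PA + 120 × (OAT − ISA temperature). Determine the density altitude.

3900 ft

Pressure altitude = 1320 + (1013 − 1007) × 30 = 1320 + (+180) = 1500 ft.
ISA temperature at 1500 ft = 15 − 2 × (1500/1000) = 12°C.
ISA deviation = 32 − 12 = +20°C.
Density altitude = 1500 + 120 × (20) = 3900 ft.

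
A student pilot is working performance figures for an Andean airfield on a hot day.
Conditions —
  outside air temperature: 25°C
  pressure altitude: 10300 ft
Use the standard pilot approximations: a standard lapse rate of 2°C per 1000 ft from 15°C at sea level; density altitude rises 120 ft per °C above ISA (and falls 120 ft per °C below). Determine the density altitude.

ISA temperature at 10300 ft = 15 − 2 × (10300/1000) = -5.6°C.
ISA deviation = 25 − (-5.6) = +30.6°C.
Density altitude = 10300 + 120 × (30.6) = 10300 + (+3672) = 13972 ft.

13972 ft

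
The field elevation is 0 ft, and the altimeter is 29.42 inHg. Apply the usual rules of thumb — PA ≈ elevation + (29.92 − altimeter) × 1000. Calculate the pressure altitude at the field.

500 ft

Pressure correction = (29.92 − 29.42) × 1000 = +500 ft.
Pressure altitude = 0 + (+500) = 500 ft.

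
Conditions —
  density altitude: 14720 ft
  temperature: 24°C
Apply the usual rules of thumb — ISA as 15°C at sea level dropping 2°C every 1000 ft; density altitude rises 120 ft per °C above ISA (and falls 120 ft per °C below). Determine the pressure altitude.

DA = PA + 120 × (OAT − (15 − 2·PA/1000)) = PA + 120·OAT − 1800 + 0.24·PA = 1.24·PA + 120·OAT − 1800.
So 1.24·PA = 14720 − 120 × 24 + 1800 = 13640.
PA = 13640 / 1.24 = 11000 ft.

11000 ft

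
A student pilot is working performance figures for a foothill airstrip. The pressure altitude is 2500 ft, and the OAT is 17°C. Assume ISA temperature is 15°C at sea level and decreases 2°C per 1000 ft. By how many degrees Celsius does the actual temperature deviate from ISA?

ISA+7°C

ISA temperature at 2500 ft = 15 − 2 × (2500/1000) = 10°C.
Deviation = OAT − ISA = 17 − 10 = +7°C.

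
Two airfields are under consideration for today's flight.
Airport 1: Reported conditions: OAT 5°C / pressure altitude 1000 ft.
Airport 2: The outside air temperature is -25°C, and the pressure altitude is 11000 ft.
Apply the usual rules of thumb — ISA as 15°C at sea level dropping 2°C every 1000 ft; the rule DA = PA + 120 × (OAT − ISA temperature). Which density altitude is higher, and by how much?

Airport 2 by 8800 ft

Airport 1: ISA temp = 13°C, deviation -8°C, DA = 1000 + 120 × (-8) = 40 ft.
Airport 2: ISA temp = -7°C, deviation -18°C, DA = 11000 + 120 × (-18) = 8840 ft.
Airport 2 is higher by 8840 − 40 = 8800 ft.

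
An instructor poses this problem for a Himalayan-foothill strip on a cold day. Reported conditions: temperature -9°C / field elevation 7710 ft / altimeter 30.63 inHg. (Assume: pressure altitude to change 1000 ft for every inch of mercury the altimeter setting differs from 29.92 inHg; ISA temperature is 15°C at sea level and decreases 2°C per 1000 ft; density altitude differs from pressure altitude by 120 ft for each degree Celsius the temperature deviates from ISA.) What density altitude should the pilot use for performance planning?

Pressure altitude = 7710 + (29.92 − 30.63) × 1000 = 7710 + (-710) = 7000 ft.
ISA temperature at 7000 ft = 15 − 2 × (7000/1000) = 1°C.
ISA deviation = -9 − 1 = -10°C.
Density altitude = 7000 + 120 × (-10) = 5800 ft.

5800 ft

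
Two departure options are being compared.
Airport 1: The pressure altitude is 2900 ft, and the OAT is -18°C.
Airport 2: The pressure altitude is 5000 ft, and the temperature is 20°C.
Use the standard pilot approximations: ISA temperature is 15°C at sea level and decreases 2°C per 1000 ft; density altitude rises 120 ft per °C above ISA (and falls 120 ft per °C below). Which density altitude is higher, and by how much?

Airport 2 by 7164 ft

Airport 1: ISA temp = 9.2°C, deviation -27.2°C, DA = 2900 + 120 × (-27.2) = -364 ft.
Airport 2: ISA temp = 5°C, deviation +15°C, DA = 5000 + 120 × 15 = 6800 ft.
Airport 2 is higher by 6800 − (-364) = 7164 ft.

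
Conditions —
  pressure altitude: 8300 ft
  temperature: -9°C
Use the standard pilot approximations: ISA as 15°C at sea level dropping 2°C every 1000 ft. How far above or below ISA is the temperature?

ISA temperature at 8300 ft = 15 − 2 × (8300/1000) = -1.6°C.
Deviation = OAT − ISA = -9 − (-1.6) = -7.4°C.

ISA-7.4°C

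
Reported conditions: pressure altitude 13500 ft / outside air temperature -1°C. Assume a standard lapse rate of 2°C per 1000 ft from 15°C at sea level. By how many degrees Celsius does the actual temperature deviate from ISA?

ISA temperature at 13500 ft = 15 − 2 × (13500/1000) = -12°C.
Deviation = OAT − ISA = -1 − (-12) = +11°C.

ISA+11°C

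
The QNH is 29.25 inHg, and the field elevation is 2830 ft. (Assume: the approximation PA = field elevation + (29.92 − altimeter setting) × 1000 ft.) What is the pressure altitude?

Pressure correction = (29.92 − 29.25) × 1000 = +670 ft.
Pressure altitude = 2830 + (+670) = 3500 ft.

3500 ft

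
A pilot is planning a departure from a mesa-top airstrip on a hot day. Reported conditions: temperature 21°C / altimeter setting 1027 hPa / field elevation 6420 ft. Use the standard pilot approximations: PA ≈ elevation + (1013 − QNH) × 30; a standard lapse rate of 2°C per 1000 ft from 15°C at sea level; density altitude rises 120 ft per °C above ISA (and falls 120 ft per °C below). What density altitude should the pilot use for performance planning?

Pressure altitude = 6420 + (1013 − 1027) × 30 = 6420 + (-420) = 6000 ft.
ISA temperature at 6000 ft = 15 − 2 × (6000/1000) = 3°C.
ISA deviation = 21 − 3 = +18°C.
Density altitude = 6000 + 120 × (18) = 8160 ft.

8160 ft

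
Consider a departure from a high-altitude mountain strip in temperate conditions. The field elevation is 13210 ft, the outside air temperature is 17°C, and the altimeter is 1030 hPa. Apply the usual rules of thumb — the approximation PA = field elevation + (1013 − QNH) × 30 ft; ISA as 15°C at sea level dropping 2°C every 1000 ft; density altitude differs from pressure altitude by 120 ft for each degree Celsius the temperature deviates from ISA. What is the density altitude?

15988 ft

Pressure altitude = 13210 + (1013 − 1030) × 30 = 13210 + (-510) = 12700 ft.
ISA temperature at 12700 ft = 15 − 2 × (12700/1000) = -10.4°C.
ISA deviation = 17 − (-10.4) = +27.4°C.
Density altitude = 12700 + 120 × (27.4) = 15988 ft.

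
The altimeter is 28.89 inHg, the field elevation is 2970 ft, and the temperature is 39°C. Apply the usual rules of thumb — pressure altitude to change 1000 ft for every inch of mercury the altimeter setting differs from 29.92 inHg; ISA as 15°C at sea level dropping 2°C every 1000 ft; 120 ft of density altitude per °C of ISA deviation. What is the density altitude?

7840 ft

Pressure altitude = 2970 + (29.92 − 28.89) × 1000 = 2970 + (+1030) = 4000 ft.
ISA temperature at 4000 ft = 15 − 2 × (4000/1000) = 7°C.
ISA deviation = 39 − 7 = +32°C.
Density altitude = 4000 + 120 × (32) = 7840 ft.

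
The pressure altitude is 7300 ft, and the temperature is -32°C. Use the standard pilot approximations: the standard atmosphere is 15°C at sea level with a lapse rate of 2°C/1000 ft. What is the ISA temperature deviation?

ISA temperature at 7300 ft = 15 − 2 × (7300/1000) = 0.4°C.
Deviation = OAT − ISA = -32 − 0.4 = -32.4°C.

ISA-32.4°C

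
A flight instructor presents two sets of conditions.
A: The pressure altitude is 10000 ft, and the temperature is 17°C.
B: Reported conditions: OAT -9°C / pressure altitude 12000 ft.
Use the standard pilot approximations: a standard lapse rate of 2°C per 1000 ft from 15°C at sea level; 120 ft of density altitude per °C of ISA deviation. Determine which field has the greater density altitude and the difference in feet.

A by 640 ft

A: ISA temp = -5°C, deviation +22°C, DA = 10000 + 120 × 22 = 12640 ft.
B: ISA temp = -9°C, deviation 0°C, DA = 12000 + 120 × 0 = 12000 ft.
A is higher by 12640 − 12000 = 640 ft.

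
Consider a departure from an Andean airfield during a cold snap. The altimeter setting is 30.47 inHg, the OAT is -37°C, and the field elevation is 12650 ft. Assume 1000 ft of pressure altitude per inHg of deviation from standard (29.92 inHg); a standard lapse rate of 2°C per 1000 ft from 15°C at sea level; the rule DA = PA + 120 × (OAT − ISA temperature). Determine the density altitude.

8764 ft

Pressure altitude = 12650 + (29.92 − 30.47) × 1000 = 12650 + (-550) = 12100 ft.
ISA temperature at 12100 ft = 15 − 2 × (12100/1000) = -9.2°C.
ISA deviation = -37 − (-9.2) = -27.8°C.
Density altitude = 12100 + 120 × (-27.8) = 8764 ft.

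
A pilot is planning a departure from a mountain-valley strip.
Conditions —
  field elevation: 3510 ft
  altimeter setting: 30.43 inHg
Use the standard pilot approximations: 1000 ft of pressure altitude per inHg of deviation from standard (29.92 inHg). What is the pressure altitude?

3000 ft

Pressure correction = (29.92 − 30.43) × 1000 = -510 ft.
Pressure altitude = 3510 + (-510) = 3000 ft.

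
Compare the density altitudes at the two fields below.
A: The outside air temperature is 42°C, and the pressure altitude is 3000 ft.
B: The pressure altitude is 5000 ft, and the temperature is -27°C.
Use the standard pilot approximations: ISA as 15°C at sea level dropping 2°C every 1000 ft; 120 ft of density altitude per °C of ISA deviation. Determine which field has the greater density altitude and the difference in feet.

A: ISA temp = 9°C, deviation +33°C, DA = 3000 + 120 × 33 = 6960 ft.
B: ISA temp = 5°C, deviation -32°C, DA = 5000 + 120 × (-32) = 1160 ft.
A is higher by 6960 − 1160 = 5800 ft.

A by 5800 ft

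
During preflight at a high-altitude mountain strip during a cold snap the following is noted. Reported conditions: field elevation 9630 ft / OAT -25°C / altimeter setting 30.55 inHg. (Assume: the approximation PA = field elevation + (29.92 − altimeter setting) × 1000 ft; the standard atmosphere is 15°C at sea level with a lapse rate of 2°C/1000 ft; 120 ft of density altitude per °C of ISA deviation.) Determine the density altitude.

Pressure altitude = 9630 + (29.92 − 30.55) × 1000 = 9630 + (-630) = 9000 ft.
ISA temperature at 9000 ft = 15 − 2 × (9000/1000) = -3°C.
ISA deviation = -25 − (-3) = -22°C.
Density altitude = 9000 + 120 × (-22) = 6360 ft.

6360 ft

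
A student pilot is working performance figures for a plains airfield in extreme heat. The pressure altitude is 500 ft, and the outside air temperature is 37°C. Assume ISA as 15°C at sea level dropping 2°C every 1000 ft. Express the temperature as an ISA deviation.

ISA+23°C

ISA temperature at 500 ft = 15 − 2 × (500/1000) = 14°C.
Deviation = OAT − ISA = 37 − 14 = +23°C.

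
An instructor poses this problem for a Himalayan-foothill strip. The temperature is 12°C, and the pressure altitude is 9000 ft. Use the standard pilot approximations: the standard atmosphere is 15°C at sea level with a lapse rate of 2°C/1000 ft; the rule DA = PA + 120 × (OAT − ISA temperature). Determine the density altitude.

10800 ft

ISA temperature at 9000 ft = 15 − 2 × (9000/1000) = -3°C.
ISA deviation = 12 − (-3) = +15°C.
Density altitude = 9000 + 120 × (15) = 9000 + (+1800) = 10800 ft.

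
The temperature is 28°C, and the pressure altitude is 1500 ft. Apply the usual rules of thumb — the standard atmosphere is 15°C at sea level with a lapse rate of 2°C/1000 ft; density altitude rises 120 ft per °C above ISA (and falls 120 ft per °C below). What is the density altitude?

3420 ft

ISA temperature at 1500 ft = 15 − 2 × (1500/1000) = 12°C.
ISA deviation = 28 − 12 = +16°C.
Density altitude = 1500 + 120 × (16) = 1500 + (+1920) = 3420 ft.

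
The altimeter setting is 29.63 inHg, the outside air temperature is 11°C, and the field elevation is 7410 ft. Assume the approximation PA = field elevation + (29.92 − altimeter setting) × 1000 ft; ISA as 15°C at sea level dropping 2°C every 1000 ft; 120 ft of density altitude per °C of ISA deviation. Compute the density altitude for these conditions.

Pressure altitude = 7410 + (29.92 − 29.63) × 1000 = 7410 + (+290) = 7700 ft.
ISA temperature at 7700 ft = 15 − 2 × (7700/1000) = -0.4°C.
ISA deviation = 11 − (-0.4) = +11.4°C.
Density altitude = 7700 + 120 × (11.4) = 9068 ft.

9068 ft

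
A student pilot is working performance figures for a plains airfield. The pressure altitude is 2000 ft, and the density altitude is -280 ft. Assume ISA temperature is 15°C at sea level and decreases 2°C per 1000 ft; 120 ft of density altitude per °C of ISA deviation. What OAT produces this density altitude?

Density altitude − pressure altitude = -280 − 2000 = -2280 ft.
At 120 ft/°C that is an ISA deviation of -2280/120 = -19°C.
ISA temperature at 2000 ft = 15 − 2 × (2000/1000) = 11°C.
OAT = ISA + deviation = 11 + (-19) = -8°C.

-8°C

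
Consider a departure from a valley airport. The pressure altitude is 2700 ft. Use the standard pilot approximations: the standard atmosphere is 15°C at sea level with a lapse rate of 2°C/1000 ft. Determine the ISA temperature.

9.6°C

ISA temperature = 15 − 2 × (2700/1000) = 15 − 5.4 = 9.6°C.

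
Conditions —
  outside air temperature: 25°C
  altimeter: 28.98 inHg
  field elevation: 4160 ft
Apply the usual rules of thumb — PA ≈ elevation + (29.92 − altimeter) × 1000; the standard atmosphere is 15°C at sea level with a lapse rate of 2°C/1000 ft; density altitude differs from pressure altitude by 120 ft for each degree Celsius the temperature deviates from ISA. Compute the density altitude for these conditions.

Pressure altitude = 4160 + (29.92 − 28.98) × 1000 = 4160 + (+940) = 5100 ft.
ISA temperature at 5100 ft = 15 − 2 × (5100/1000) = 4.8°C.
ISA deviation = 25 − 4.8 = +20.2°C.
Density altitude = 5100 + 120 × (20.2) = 7524 ft.

7524 ft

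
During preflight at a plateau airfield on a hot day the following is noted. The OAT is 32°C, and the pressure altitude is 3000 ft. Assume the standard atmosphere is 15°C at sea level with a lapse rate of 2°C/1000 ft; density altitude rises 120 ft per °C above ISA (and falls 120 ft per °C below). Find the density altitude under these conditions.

5760 ft

ISA temperature at 3000 ft = 15 − 2 × (3000/1000) = 9°C.
ISA deviation = 32 − 9 = +23°C.
Density altitude = 3000 + 120 × (23) = 3000 + (+2760) = 5760 ft.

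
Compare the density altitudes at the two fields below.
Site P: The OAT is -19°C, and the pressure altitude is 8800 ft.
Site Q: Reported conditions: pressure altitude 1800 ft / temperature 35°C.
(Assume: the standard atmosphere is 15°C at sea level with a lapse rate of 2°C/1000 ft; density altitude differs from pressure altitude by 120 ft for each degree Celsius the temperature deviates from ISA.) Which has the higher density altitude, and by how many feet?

Site P: ISA temp = -2.6°C, deviation -16.4°C, DA = 8800 + 120 × (-16.4) = 6832 ft.
Site Q: ISA temp = 11.4°C, deviation +23.6°C, DA = 1800 + 120 × 23.6 = 4632 ft.
Site P is higher by 6832 − 4632 = 2200 ft.

Site P by 2200 ft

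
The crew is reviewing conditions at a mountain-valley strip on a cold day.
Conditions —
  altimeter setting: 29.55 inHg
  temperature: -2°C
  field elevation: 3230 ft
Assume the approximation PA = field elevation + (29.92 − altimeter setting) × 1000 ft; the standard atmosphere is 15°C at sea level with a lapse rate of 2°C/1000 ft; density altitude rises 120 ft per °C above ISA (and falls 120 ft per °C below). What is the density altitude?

2424 ft

Pressure altitude = 3230 + (29.92 − 29.55) × 1000 = 3230 + (+370) = 3600 ft.
ISA temperature at 3600 ft = 15 − 2 × (3600/1000) = 7.8°C.
ISA deviation = -2 − 7.8 = -9.8°C.
Density altitude = 3600 + 120 × (-9.8) = 2424 ft.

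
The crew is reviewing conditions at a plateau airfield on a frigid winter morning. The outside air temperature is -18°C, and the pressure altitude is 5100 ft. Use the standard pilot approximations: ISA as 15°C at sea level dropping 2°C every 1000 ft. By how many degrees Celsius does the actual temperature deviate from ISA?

ISA temperature at 5100 ft = 15 − 2 × (5100/1000) = 4.8°C.
Deviation = OAT − ISA = -18 − 4.8 = -22.8°C.

ISA-22.8°C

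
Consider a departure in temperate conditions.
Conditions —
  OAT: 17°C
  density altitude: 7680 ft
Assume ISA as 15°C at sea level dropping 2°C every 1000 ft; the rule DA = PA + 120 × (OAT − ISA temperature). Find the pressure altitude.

DA = PA + 120 × (OAT − (15 − 2·PA/1000)) = PA + 120·OAT − 1800 + 0.24·PA = 1.24·PA + 120·OAT − 1800.
So 1.24·PA = 7680 − 120 × 17 + 1800 = 7440.
PA = 7440 / 1.24 = 6000 ft.

6000 ft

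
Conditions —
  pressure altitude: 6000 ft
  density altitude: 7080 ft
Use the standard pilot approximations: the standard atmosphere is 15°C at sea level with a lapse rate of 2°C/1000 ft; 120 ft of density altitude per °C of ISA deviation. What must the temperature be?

12°C

Density altitude − pressure altitude = 7080 − 6000 = +1080 ft.
At 120 ft/°C that is an ISA deviation of 1080/120 = +9°C.
ISA temperature at 6000 ft = 15 − 2 × (6000/1000) = 3°C.
OAT = ISA + deviation = 3 + (+9) = 12°C.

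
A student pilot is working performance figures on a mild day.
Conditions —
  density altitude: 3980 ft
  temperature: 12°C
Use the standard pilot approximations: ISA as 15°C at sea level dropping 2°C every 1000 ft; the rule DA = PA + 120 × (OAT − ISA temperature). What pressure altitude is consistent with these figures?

DA = PA + 120 × (OAT − (15 − 2·PA/1000)) = PA + 120·OAT − 1800 + 0.24·PA = 1.24·PA + 120·OAT − 1800.
So 1.24·PA = 3980 − 120 × 12 + 1800 = 4340.
PA = 4340 / 1.24 = 3500 ft.

3500 ft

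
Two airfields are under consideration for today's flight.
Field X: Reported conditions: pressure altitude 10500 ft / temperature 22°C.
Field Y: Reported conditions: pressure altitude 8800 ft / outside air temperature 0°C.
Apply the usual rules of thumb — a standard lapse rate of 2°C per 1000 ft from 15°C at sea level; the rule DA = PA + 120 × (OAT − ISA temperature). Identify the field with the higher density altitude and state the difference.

Field X by 4748 ft

Field X: ISA temp = -6°C, deviation +28°C, DA = 10500 + 120 × 28 = 13860 ft.
Field Y: ISA temp = -2.6°C, deviation +2.6°C, DA = 8800 + 120 × 2.6 = 9112 ft.
Field X is higher by 13860 − 9112 = 4748 ft.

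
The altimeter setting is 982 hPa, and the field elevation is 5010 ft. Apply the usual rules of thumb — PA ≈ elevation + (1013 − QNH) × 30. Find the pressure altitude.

Pressure correction = (1013 − 982) × 30 = +930 ft.
Pressure altitude = 5010 + (+930) = 5940 ft.

5940 ft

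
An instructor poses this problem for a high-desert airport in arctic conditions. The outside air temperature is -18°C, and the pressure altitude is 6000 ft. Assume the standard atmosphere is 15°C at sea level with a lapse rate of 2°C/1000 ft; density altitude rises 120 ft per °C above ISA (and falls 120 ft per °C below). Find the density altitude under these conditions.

3480 ft

ISA temperature at 6000 ft = 15 − 2 × (6000/1000) = 3°C.
ISA deviation = -18 − 3 = -21°C.
Density altitude = 6000 + 120 × (-21) = 6000 + (-2520) = 3480 ft.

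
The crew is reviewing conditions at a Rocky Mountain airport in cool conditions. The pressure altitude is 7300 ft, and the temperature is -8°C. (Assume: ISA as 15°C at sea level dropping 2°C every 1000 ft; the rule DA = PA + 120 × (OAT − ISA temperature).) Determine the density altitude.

ISA temperature at 7300 ft = 15 − 2 × (7300/1000) = 0.4°C.
ISA deviation = -8 − 0.4 = -8.4°C.
Density altitude = 7300 + 120 × (-8.4) = 7300 + (-1008) = 6292 ft.

6292 ft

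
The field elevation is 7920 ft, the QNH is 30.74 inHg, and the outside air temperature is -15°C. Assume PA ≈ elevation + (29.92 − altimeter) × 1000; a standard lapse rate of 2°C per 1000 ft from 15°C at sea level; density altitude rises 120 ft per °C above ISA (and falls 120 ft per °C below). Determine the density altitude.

5204 ft

Pressure altitude = 7920 + (29.92 − 30.74) × 1000 = 7920 + (-820) = 7100 ft.
ISA temperature at 7100 ft = 15 − 2 × (7100/1000) = 0.8°C.
ISA deviation = -15 − 0.8 = -15.8°C.
Density altitude = 7100 + 120 × (-15.8) = 5204 ft.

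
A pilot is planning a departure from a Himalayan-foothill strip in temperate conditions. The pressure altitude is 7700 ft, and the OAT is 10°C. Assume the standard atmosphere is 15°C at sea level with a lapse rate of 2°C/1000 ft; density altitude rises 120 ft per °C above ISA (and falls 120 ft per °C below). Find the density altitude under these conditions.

ISA temperature at 7700 ft = 15 − 2 × (7700/1000) = -0.4°C.
ISA deviation = 10 − (-0.4) = +10.4°C.
Density altitude = 7700 + 120 × (10.4) = 7700 + (+1248) = 8948 ft.

8948 ft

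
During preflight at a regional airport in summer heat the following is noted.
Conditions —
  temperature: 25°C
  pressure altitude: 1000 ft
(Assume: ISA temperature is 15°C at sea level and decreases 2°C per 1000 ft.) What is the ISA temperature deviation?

ISA temperature at 1000 ft = 15 − 2 × (1000/1000) = 13°C.
Deviation = OAT − ISA = 25 − 13 = +12°C.

ISA+12°C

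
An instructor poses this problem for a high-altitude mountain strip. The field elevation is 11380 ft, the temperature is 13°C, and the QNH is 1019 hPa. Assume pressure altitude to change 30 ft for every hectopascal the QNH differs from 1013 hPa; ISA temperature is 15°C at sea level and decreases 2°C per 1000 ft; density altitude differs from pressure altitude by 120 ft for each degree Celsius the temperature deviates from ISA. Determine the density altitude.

Pressure altitude = 11380 + (1013 − 1019) × 30 = 11380 + (-180) = 11200 ft.
ISA temperature at 11200 ft = 15 − 2 × (11200/1000) = -7.4°C.
ISA deviation = 13 − (-7.4) = +20.4°C.
Density altitude = 11200 + 120 × (20.4) = 13648 ft.

13648 ft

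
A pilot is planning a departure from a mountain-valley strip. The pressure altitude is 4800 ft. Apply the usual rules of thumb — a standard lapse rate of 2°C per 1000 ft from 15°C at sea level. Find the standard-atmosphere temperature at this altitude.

ISA temperature = 15 − 2 × (4800/1000) = 15 − 9.6 = 5.4°C.

5.4°C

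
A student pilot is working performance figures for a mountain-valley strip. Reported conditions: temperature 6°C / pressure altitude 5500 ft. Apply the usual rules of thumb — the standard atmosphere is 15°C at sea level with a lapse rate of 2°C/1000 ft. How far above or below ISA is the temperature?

ISA temperature at 5500 ft = 15 − 2 × (5500/1000) = 4°C.
Deviation = OAT − ISA = 6 − 4 = +2°C.

ISA+2°C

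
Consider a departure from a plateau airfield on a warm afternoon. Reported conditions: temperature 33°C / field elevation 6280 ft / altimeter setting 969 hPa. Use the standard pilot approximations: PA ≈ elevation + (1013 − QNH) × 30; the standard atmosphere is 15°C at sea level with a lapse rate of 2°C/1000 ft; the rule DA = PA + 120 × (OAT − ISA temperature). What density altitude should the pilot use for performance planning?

Pressure altitude = 6280 + (1013 − 969) × 30 = 6280 + (+1320) = 7600 ft.
ISA temperature at 7600 ft = 15 − 2 × (7600/1000) = -0.2°C.
ISA deviation = 33 − (-0.2) = +33.2°C.
Density altitude = 7600 + 120 × (33.2) = 11584 ft.

11584 ft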